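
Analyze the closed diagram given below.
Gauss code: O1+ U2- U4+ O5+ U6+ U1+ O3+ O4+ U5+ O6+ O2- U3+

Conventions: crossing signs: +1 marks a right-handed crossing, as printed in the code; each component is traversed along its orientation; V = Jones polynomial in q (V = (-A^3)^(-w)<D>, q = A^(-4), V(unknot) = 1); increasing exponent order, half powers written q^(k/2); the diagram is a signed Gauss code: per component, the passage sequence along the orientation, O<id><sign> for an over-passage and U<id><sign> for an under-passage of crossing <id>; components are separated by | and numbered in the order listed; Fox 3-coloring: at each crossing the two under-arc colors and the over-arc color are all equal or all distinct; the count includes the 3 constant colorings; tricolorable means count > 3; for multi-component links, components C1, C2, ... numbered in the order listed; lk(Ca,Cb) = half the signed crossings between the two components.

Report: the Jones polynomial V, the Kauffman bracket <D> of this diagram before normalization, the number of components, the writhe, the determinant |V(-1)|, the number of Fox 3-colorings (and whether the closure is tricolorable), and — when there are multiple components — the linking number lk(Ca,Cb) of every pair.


Jones polynomial: V(q) = q - q^2 + 2q^3 - q^4 + q^5 - q^6
<D> = -A^-12 + A^-8 - A^-4 + 2 - A^4 + A^8; writhe +4
components 1, writhe +4 (6 crossings)
3-colorings: 3 of 3^6, det 7 — not tricolorable
note: w = +4 shifts under R1 moves; the (-A^3)^(-4) factor cancels that in V


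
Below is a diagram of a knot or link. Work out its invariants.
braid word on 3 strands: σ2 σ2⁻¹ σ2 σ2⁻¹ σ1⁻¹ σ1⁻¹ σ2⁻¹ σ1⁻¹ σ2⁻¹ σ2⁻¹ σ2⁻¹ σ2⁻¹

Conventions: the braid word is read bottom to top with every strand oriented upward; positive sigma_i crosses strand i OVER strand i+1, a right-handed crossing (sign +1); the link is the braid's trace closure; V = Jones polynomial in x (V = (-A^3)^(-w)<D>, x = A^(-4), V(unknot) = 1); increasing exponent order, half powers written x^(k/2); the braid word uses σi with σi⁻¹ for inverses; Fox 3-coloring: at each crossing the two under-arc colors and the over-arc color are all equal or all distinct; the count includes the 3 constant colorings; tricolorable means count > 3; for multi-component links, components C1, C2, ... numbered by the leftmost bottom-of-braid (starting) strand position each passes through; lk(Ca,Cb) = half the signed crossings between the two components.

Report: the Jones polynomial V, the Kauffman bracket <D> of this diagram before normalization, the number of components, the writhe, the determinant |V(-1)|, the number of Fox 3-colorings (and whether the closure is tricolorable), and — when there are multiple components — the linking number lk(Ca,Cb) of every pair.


V(x) = -x^-10 + x^-9 - x^-8 + x^-7 - x^-6 + x^-5 + x^-3
bracket: A^-12 + A^-4 - 1 + A^4 - A^8 + A^12 - A^16, w = -8
1 component, writhe -8, over 12 crossings
det 7, colorings 3 of 3^12 — not tricolorable
observation: inverse pairs cancel, leaving σ1⁻¹ σ1⁻¹ σ2⁻¹ σ1⁻¹ σ2⁻¹ σ2⁻¹ σ2⁻¹ σ2⁻¹


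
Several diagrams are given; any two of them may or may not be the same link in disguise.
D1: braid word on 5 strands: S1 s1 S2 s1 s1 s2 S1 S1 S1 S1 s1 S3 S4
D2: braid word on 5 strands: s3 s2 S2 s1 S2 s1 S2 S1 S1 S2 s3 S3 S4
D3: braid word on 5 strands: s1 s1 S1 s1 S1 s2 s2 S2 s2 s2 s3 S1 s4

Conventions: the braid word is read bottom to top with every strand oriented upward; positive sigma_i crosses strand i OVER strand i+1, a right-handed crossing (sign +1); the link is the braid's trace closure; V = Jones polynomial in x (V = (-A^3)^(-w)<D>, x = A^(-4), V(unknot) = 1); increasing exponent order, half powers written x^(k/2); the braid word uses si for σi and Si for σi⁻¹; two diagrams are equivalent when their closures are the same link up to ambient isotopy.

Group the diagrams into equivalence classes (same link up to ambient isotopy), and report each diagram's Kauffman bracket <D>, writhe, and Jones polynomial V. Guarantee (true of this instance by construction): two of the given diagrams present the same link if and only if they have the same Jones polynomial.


equivalence classes: {D1} | {D2} | {D3}
D1 (bracket A^-15 + 2A^-7 - A^-3 + A - A^5; 13 crossings at w = -3): V = x^(-7/2) - x^(-5/2) + x^(-3/2) - 2x^(-1/2) - x^(3/2)
D2 (bracket 2A^-7 - A^-3 + 2A - A^5 + A^9 - A^13; 13 crossings at w = -3): V = x^(-11/2) - x^(-9/2) + x^(-7/2) - 2x^(-5/2) + x^(-3/2) - 2x^(-1/2)
V(D3) = -x^(1/2) - x^(3/2) - x^(5/2) + x^(9/2)  [13 crossings, <D> = -A^-3 + A^5 + A^9 + A^13, w = +5]
key observation: comparing 3 Jones polynomials yields 3 groups


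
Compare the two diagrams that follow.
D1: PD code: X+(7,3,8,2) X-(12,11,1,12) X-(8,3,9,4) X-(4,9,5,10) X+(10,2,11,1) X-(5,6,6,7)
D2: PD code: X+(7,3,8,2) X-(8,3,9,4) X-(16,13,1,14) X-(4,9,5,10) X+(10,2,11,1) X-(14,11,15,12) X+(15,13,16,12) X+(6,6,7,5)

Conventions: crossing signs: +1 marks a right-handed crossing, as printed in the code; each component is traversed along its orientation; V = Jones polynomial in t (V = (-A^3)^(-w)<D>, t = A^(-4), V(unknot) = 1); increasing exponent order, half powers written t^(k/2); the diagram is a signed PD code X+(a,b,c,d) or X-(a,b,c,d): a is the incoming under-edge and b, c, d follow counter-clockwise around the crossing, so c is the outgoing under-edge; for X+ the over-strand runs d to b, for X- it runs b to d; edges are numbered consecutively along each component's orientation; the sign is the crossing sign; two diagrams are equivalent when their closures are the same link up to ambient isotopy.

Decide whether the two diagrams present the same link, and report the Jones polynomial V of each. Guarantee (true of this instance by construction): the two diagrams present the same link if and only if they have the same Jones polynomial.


equivalent: yes
D1 (bracket A^-6; 6 crossings at w = -2): V = 1
V(D2) = 1  [8 crossings, <D> = 1, w = 0]
observation: all 2 diagrams share one V(t), hence one class


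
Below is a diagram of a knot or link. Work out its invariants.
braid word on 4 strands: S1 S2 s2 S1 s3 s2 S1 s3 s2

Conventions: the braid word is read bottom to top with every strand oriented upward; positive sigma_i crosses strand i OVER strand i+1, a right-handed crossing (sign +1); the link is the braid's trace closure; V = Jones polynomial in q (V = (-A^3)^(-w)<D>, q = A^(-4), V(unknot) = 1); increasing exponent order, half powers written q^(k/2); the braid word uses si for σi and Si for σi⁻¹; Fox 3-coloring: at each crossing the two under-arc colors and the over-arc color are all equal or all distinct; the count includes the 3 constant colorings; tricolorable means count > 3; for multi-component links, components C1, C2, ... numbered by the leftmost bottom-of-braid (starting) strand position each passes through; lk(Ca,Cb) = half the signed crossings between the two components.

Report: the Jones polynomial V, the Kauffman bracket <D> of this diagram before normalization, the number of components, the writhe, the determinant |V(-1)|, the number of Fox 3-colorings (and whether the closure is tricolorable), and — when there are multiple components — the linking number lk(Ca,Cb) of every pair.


V(q) = -q^-3 + 2q^-2 - 2q^-1 + 3 - 2q + 2q^2 - q^3
bracket: A^-9 - 2A^-5 + 2A^-1 - 3A^3 + 2A^7 - 2A^11 + A^15, w = +1
1 component, writhe +1, over 9 crossings
det 13, colorings 3 of 3^9 — not tricolorable
observation: the span of V is 6, forcing >= 6 crossings in any diagram


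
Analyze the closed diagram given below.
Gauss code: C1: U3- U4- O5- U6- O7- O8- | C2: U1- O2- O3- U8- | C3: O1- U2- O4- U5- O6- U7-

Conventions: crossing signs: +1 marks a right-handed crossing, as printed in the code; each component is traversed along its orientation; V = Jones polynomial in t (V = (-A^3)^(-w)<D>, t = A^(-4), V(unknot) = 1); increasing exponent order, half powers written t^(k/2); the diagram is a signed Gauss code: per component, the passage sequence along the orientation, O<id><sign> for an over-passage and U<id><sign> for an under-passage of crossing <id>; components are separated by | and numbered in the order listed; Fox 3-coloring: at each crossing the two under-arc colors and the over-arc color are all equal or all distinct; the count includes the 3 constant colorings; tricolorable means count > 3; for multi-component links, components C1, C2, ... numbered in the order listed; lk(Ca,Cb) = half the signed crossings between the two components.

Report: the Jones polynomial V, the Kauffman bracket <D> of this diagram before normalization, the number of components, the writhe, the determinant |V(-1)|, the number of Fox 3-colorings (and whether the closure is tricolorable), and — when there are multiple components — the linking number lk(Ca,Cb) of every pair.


V(t) = t^-9 + t^-7 + t^-5 + t^-3
bracket: A^-12 + A^-4 + A^4 + A^12, w = -8
3 components, writhe -8, over 8 crossings
lk(C1,C2) = -1
linking number lk(C1,C3) = -2
lk(C2,C3): -1
det 4, colorings 3 of 3^8 — not tricolorable
observation: the 3 component pairs carry total linking -4


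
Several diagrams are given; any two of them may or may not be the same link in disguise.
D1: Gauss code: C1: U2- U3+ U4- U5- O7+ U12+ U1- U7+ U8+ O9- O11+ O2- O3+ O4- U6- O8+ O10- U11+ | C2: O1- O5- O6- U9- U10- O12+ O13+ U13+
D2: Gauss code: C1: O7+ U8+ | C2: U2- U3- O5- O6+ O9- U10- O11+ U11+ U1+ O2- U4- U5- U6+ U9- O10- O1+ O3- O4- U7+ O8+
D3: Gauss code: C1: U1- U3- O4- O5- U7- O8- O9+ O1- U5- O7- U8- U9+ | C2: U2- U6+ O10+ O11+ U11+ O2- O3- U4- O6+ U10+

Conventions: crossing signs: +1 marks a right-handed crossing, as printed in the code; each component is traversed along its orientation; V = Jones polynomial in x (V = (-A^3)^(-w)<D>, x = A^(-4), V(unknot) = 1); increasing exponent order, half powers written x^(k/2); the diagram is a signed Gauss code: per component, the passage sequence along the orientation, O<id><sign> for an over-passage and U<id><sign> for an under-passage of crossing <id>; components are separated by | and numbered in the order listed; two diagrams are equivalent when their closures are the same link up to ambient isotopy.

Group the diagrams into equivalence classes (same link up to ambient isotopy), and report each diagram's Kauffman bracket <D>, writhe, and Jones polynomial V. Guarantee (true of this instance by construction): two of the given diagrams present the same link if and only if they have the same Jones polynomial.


grouping into links: {D1} | {D2} | {D3}
V(D1) = -x^(-9/2) - x^(-5/2) + x^(-3/2) - x^(-1/2)  (w -1, c 13, <D> = A^-1 - A^3 + A^7 + A^15)
V(D2) = x^(-7/2) - x^(-5/2) + x^(-3/2) - 2x^(-1/2) - x^(3/2)  (w -1, c 11, <D> = A^-9 + 2A^-1 - A^3 + A^7 - A^11)
V(D3) = x^(-13/2) - x^(-11/2) + x^(-9/2) - 2x^(-7/2) - x^(-3/2)  (w -3, c 11, <D> = A^-3 + 2A^5 - A^9 + A^13 - A^17)
key observation: V(x) takes 3 values over 3 diagrams, fixing the grouping


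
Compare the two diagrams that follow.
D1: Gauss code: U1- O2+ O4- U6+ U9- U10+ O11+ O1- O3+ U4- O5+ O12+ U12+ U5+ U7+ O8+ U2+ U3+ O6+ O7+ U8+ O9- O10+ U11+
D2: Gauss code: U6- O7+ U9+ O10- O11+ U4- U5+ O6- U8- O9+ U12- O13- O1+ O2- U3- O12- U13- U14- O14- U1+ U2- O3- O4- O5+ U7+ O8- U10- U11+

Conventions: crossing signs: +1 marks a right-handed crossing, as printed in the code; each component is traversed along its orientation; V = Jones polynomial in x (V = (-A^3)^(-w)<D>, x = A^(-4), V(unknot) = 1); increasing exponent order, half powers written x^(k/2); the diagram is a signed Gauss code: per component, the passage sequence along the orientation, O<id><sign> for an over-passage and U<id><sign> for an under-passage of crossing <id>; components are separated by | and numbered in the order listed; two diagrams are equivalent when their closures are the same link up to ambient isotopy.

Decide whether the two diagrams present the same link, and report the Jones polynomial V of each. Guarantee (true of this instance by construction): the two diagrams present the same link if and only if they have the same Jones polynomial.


same link: no
V(D1) = x - x^2 + 2x^3 - x^4 + x^5 - x^6  [12 crossings, <D> = -A^-6 + A^-2 - A^2 + 2A^6 - A^10 + A^14, w = +6]
D2 (bracket A^-16 - A^-12 + 2A^-8 - 3A^-4 + 3 - 2A^4 + 2A^8 - A^12; 14 crossings at w = -4): V = -x^-6 + 2x^-5 - 2x^-4 + 3x^-3 - 3x^-2 + 2x^-1 - 1 + x
note: V(x) takes 2 values over 2 diagrams, fixing the grouping


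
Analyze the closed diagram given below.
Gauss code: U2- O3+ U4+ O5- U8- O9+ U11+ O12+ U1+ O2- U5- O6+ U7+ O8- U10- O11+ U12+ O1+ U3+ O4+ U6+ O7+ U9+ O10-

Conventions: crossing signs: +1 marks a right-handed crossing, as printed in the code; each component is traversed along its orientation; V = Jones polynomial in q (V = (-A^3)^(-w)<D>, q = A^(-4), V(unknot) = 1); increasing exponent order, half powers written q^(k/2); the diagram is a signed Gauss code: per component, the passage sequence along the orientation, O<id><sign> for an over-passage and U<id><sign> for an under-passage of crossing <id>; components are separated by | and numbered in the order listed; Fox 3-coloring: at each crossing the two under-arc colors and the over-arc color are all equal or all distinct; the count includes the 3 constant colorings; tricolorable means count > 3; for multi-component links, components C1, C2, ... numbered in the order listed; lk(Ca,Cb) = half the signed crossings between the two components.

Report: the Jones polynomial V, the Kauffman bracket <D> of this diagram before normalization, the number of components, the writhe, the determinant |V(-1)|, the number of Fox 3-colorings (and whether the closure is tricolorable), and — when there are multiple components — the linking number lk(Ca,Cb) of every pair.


V = q^-2 - 4q^-1 + 9 - 14q + 21q^2 - 25q^3 + 27q^4 - 26q^5 + 21q^6 - 15q^7 + 9q^8 - 4q^9 + q^10
<D> = A^-28 - 4A^-24 + 9A^-20 - 15A^-16 + 21A^-12 - 26A^-8 + 27A^-4 - 25 + 21A^4 - 14A^8 + 9A^12 - 4A^16 + A^20 (w = +4)
1 component over 12 crossings, w = +4
9 Fox colorings among 3^12, |V(-1)| = 177: tricolorable
why: det 177 = |V(-1)|; divisible by 3, so tricolorable


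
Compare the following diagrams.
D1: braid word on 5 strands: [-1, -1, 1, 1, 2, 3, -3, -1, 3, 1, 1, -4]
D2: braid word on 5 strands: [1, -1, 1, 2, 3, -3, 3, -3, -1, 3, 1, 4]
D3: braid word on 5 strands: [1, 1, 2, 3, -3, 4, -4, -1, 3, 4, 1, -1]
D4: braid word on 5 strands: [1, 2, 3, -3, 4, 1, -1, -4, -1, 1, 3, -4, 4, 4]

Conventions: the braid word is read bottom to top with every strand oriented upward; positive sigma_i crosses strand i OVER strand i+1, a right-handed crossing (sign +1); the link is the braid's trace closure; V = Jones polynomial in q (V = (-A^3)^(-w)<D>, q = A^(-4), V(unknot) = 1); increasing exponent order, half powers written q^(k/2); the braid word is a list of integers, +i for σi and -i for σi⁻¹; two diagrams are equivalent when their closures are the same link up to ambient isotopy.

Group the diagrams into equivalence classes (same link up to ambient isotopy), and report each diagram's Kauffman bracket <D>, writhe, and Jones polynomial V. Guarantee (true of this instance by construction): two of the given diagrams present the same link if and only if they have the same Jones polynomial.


classes: {D1, D2, D3, D4}
V(D1) = 1  [12 crossings, <D> = A^6, w = +2]
D2 (bracket A^12; 12 crossings at w = +4): V = 1
V(D3) = 1  [12 crossings, <D> = A^12, w = +4]
V(D4) = 1  [14 crossings, <D> = A^12, w = +4]
note: all 4 diagrams share one V(q), hence one class


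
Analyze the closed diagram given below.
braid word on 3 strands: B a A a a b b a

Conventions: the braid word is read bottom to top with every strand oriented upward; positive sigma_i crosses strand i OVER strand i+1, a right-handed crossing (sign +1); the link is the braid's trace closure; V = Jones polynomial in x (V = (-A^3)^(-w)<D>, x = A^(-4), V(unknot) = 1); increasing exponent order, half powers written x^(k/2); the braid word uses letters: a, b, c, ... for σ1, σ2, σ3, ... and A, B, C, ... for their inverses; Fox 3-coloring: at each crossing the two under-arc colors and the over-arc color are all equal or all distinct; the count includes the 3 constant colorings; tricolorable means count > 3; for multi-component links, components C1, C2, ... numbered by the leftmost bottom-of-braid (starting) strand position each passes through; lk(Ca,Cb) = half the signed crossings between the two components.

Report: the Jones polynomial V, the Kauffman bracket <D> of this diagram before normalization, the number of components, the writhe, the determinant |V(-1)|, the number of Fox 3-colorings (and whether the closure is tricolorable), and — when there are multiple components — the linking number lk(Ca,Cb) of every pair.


V = x - x^2 + 2x^3 - x^4 + x^5 - x^6
<D> = -A^-12 + A^-8 - A^-4 + 2 - A^4 + A^8 (w = +4)
1 component over 8 crossings, w = +4
3 Fox colorings among 3^8, |V(-1)| = 7: not tricolorable
why: the word shrinks to σ2⁻¹ σ1 σ1 σ2 σ2 σ1 after cancelling


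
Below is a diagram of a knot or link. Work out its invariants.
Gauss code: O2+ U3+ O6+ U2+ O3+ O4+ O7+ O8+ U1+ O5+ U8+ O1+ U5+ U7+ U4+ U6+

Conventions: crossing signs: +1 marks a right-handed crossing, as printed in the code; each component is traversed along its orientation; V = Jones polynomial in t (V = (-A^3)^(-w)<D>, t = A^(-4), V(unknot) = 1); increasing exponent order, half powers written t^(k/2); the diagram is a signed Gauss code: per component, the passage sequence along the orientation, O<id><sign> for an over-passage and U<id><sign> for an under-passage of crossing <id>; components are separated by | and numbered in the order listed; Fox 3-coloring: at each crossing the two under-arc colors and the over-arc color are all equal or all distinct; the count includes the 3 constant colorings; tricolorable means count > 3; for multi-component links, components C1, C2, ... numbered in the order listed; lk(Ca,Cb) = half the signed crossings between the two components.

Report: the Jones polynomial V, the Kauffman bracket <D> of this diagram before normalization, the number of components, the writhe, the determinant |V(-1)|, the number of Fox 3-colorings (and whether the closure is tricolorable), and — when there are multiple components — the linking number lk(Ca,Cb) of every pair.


V = t^2 + 2t^4 - 2t^5 + t^6 - 2t^7 + t^8
<D> = A^-8 - 2A^-4 + 1 - 2A^4 + 2A^8 + A^16 (w = +8)
1 component over 8 crossings, w = +8
27 Fox colorings among 3^8, |V(-1)| = 9: tricolorable
why: the span of V is 6, forcing >= 6 crossings in any diagram


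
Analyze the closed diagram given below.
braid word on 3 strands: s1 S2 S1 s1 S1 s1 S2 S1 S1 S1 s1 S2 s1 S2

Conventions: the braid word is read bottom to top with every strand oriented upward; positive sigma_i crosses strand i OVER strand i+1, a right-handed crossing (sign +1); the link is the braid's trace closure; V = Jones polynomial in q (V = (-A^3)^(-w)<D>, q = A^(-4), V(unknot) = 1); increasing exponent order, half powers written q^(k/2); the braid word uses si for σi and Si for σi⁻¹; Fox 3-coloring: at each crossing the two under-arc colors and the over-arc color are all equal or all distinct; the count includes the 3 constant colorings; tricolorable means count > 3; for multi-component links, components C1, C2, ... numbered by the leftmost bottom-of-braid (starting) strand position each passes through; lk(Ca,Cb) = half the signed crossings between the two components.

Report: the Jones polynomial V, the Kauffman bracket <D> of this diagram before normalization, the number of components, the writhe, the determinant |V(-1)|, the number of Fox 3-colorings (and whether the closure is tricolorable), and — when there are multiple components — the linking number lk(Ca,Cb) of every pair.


V(q) = q^-7 - 2q^-6 + 2q^-5 - 3q^-4 + 3q^-3 - 2q^-2 + 2q^-1
bracket: 2A^-8 - 2A^-4 + 3 - 3A^4 + 2A^8 - 2A^12 + A^16, w = -4
1 component, writhe -4, over 14 crossings
det 15, colorings 9 of 3^14 — tricolorable
observation: the span of V is 6, forcing >= 6 crossings in any diagram


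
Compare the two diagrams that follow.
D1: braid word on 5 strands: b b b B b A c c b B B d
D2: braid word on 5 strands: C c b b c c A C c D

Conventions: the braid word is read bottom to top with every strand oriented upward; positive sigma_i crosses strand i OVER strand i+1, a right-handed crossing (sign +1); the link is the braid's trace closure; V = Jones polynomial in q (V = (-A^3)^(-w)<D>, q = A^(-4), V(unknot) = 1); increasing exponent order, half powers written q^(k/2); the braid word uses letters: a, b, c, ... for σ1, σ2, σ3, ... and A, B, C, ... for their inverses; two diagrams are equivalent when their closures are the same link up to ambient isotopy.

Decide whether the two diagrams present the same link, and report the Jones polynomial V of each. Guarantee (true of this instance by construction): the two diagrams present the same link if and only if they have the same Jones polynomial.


same link: yes
V(D1) = q + 2q^3 + q^5  [12 crossings, <D> = A^-8 + 2 + A^8, w = +4]
D2 (bracket A^-14 + 2A^-6 + A^2; 10 crossings at w = +2): V = q + 2q^3 + q^5
note: from 12 to 10 crossings by R-moves: one link, two diagrams


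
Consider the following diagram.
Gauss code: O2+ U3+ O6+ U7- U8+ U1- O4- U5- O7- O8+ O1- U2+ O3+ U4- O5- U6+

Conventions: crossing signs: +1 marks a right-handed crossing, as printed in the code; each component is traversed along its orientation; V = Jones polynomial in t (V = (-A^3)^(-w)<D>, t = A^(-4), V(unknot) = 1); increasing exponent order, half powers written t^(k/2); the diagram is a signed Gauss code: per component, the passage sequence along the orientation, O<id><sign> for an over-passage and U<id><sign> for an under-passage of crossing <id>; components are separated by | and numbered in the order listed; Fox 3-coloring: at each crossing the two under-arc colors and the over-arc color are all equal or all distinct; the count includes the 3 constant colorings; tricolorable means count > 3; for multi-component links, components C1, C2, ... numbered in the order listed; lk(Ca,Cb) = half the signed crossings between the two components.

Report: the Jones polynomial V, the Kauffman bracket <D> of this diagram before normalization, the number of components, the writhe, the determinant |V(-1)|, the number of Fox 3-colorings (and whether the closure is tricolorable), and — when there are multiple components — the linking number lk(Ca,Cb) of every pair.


Jones polynomial: V(t) = -t^-3 + 2t^-2 - 2t^-1 + 3 - 2t + 2t^2 - t^3
<D> = -A^-12 + 2A^-8 - 2A^-4 + 3 - 2A^4 + 2A^8 - A^12; writhe 0
components 1, writhe 0 (8 crossings)
3-colorings: 3 of 3^8, det 13 — not tricolorable
note: V is palindromic (span 6, det 13): t -> 1/t fixes it; necessary, not sufficient, for amphichirality


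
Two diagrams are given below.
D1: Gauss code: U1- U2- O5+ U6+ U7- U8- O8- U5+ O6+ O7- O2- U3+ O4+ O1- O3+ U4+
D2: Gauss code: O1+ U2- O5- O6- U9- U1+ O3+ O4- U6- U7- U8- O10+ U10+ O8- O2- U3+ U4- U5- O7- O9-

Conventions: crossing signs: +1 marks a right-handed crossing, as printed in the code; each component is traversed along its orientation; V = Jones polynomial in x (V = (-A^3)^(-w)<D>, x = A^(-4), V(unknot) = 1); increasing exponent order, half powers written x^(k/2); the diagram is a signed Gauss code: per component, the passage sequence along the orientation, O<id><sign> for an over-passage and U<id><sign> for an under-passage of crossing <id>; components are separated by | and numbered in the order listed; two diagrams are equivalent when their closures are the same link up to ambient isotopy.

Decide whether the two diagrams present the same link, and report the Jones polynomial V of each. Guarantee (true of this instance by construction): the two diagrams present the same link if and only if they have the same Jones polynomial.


same link: no
V(D1) = 1  [8 crossings, <D> = 1, w = 0]
V(D2) = -x^-4 + x^-3 + x^-1  (w -4, c 10, <D> = A^-8 + 1 - A^4)
note: V(x) takes 2 values over 2 diagrams, fixing the grouping


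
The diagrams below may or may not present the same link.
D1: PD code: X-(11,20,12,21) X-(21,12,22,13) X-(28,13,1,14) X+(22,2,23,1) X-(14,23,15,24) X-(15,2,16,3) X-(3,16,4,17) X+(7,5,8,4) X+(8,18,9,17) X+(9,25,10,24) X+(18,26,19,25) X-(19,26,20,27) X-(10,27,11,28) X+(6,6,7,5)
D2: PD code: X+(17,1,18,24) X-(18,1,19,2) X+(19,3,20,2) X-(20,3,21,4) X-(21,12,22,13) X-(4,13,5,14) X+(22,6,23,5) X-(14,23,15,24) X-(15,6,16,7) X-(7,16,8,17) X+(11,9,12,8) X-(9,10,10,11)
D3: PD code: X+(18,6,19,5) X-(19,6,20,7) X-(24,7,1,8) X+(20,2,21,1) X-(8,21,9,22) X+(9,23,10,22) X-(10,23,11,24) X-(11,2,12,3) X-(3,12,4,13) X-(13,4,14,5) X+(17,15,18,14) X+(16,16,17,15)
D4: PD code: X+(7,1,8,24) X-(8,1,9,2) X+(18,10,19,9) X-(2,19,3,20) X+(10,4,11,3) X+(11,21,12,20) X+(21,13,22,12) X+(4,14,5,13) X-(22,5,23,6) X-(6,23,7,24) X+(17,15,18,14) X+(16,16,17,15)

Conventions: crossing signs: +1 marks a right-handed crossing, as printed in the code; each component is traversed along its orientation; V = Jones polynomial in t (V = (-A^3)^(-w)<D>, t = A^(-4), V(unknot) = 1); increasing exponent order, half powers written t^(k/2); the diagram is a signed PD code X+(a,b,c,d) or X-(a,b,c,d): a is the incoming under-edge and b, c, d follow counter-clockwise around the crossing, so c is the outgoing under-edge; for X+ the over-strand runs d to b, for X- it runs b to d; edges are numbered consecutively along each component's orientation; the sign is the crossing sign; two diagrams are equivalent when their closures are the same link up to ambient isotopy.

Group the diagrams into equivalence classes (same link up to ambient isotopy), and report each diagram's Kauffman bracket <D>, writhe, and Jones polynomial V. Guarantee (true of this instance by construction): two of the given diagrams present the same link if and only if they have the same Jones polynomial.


classes: {D1, D2, D3} | {D4}
V(D1) = -t^-6 + t^-5 - t^-4 + 2t^-3 - t^-2 + t^-1  [14 crossings, <D> = A^-2 - A^2 + 2A^6 - A^10 + A^14 - A^18, w = -2]
V(D2) = -t^-6 + t^-5 - t^-4 + 2t^-3 - t^-2 + t^-1  (w -4, c 12, <D> = A^-8 - A^-4 + 2 - A^4 + A^8 - A^12)
V(D3) = -t^-6 + t^-5 - t^-4 + 2t^-3 - t^-2 + t^-1  (w -2, c 12, <D> = A^-2 - A^2 + 2A^6 - A^10 + A^14 - A^18)
V(D4) = -t^-1 + 2 - t + 2t^2 - t^3 + t^4 - t^5  (w +4, c 12, <D> = -A^-8 + A^-4 - 1 + 2A^4 - A^8 + 2A^12 - A^16)
note: 2 values of V(t) split the 4 diagrams


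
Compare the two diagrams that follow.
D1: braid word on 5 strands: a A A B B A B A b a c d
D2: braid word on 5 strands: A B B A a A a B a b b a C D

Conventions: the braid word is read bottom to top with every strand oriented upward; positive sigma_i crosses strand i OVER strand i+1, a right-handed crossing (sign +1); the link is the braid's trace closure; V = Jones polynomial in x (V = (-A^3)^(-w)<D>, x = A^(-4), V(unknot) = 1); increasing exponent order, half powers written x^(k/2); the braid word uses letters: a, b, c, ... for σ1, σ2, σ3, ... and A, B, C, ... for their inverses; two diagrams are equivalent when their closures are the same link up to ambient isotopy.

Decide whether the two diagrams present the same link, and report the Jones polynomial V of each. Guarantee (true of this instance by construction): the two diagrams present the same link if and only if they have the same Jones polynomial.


same link: no
V(D1) = -x^-4 + x^-3 + x^-1  [12 crossings, <D> = A^-2 + A^6 - A^10, w = -2]
D2 (bracket A^-6; 14 crossings at w = -2): V = 1
note: comparing 2 Jones polynomials yields 2 groups


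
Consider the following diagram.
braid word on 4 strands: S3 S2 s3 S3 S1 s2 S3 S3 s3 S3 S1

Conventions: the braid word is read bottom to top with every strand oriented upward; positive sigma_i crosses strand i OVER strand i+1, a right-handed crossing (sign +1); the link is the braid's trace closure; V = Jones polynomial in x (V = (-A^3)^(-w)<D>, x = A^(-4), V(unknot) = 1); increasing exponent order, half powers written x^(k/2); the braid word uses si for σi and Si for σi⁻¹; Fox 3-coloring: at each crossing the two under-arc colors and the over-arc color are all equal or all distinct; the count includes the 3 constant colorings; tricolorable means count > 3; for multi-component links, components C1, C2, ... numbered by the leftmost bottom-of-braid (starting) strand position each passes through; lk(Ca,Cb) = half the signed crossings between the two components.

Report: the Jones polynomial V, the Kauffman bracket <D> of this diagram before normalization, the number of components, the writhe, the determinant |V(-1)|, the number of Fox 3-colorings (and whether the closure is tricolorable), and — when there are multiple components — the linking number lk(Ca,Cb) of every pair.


Jones polynomial: V(x) = -x^-4 + x^-3 + x^-1
<D> = -A^-11 - A^-3 + A; writhe -5
components 1, writhe -5 (11 crossings)
3-colorings: 9 of 3^11, det 3 — tricolorable
note: w = -5 shifts under R1 moves; the (-A^3)^(5) factor cancels that in V


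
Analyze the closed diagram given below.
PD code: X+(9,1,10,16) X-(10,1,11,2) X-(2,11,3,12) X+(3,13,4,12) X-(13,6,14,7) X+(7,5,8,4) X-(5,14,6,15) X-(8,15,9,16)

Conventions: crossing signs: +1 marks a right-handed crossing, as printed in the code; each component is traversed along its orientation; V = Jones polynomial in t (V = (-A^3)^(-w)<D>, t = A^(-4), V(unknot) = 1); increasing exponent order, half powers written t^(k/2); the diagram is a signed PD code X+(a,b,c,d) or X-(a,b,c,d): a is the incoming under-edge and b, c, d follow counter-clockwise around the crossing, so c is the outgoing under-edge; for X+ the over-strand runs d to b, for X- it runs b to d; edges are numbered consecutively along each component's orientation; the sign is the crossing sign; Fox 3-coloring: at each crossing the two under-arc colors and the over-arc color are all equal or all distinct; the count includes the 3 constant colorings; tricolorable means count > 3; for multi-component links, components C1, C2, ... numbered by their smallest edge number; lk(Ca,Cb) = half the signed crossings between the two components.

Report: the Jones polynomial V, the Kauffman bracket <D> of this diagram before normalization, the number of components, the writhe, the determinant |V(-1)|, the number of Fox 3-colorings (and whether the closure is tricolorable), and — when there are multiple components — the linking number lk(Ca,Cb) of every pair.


Jones polynomial: V(t) = 1
<D> = A^-6; writhe -2
components 1, writhe -2 (8 crossings)
3-colorings: 3 of 3^8, det 1 — not tricolorable
note: |V(-1)| = 1: so not tricolorable, since 3 does not divide 1


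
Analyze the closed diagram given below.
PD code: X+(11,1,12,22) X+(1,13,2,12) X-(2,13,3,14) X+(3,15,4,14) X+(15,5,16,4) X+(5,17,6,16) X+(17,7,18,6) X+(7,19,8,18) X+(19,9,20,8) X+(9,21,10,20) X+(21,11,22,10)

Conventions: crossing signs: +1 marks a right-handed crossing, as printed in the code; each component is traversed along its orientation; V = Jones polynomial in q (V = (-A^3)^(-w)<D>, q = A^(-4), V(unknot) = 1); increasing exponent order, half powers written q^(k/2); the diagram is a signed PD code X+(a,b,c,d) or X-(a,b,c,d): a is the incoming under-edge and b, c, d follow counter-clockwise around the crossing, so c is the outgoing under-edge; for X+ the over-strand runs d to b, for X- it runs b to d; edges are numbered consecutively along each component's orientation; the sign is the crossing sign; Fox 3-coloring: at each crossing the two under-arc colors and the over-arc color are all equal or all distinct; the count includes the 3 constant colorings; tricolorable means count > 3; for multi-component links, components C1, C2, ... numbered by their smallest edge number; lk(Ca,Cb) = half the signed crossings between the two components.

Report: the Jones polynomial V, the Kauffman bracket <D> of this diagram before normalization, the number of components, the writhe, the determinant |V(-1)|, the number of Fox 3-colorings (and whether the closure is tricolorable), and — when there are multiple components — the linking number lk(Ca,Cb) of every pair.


Jones polynomial: V(q) = q^4 + q^6 - q^7 + q^8 - q^9 + q^10 - q^11 + q^12 - q^13
<D> = A^-25 - A^-21 + A^-17 - A^-13 + A^-9 - A^-5 + A^-1 - A^3 - A^11; writhe +9
components 1, writhe +9 (11 crossings)
3-colorings: 9 of 3^11, det 9 — tricolorable
note: |V(-1)| = 9: so tricolorable, since 3 divides 9


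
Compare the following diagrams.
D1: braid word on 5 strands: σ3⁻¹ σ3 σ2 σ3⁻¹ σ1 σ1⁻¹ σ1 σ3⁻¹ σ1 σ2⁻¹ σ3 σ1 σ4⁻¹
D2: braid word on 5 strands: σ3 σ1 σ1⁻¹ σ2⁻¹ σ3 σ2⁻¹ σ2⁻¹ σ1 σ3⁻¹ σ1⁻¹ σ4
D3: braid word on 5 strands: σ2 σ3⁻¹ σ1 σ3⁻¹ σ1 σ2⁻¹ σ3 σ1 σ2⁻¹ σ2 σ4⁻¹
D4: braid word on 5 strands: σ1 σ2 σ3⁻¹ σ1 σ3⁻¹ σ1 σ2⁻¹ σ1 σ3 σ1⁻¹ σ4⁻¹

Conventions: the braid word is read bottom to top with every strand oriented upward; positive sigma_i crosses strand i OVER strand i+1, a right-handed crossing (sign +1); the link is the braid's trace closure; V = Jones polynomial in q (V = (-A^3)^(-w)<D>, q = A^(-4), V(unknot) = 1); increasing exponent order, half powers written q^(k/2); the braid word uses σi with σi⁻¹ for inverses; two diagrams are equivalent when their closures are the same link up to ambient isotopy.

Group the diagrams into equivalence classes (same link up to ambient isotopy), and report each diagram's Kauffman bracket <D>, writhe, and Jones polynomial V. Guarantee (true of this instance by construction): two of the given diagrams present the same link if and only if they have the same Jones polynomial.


classes: {D1, D3, D4} | {D2}
V(D1) = -q^(-3/2) + q^(-1/2) - 2q^(1/2) + q^(3/2) - 2q^(5/2) + q^(7/2)  [13 crossings, <D> = -A^-11 + 2A^-7 - A^-3 + 2A - A^5 + A^9, w = +1]
V(D2) = q^(-9/2) - q^(-5/2) - q^(-3/2) - q^(-1/2)  (w -1, c 11, <D> = A^-1 + A^3 + A^7 - A^15)
V(D3) = -q^(-3/2) + q^(-1/2) - 2q^(1/2) + q^(3/2) - 2q^(5/2) + q^(7/2)  [11 crossings, <D> = -A^-11 + 2A^-7 - A^-3 + 2A - A^5 + A^9, w = +1]
V(D4) = -q^(-3/2) + q^(-1/2) - 2q^(1/2) + q^(3/2) - 2q^(5/2) + q^(7/2)  (w +1, c 11, <D> = -A^-11 + 2A^-7 - A^-3 + 2A - A^5 + A^9)
note: comparing 4 Jones polynomials yields 2 groups


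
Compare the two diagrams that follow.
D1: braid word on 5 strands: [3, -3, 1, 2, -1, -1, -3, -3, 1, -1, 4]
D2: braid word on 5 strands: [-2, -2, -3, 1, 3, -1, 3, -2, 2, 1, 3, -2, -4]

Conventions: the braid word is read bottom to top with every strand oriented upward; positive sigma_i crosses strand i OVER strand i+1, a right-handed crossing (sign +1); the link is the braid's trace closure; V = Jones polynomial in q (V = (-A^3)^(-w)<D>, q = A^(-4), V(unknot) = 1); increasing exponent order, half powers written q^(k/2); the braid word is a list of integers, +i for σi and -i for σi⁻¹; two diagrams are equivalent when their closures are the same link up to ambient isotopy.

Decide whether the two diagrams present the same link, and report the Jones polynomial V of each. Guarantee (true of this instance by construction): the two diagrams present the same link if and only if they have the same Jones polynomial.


same link: no
V(D1) = -q^(-5/2) - q^(-1/2)  [11 crossings, <D> = A^-1 + A^7, w = -1]
V(D2) = q^(-7/2) - q^(-5/2) + q^(-3/2) - 2q^(-1/2) - q^(3/2)  [13 crossings, <D> = A^-9 + 2A^-1 - A^3 + A^7 - A^11, w = -1]
insight: V(q) takes 2 values over 2 diagrams, fixing the grouping


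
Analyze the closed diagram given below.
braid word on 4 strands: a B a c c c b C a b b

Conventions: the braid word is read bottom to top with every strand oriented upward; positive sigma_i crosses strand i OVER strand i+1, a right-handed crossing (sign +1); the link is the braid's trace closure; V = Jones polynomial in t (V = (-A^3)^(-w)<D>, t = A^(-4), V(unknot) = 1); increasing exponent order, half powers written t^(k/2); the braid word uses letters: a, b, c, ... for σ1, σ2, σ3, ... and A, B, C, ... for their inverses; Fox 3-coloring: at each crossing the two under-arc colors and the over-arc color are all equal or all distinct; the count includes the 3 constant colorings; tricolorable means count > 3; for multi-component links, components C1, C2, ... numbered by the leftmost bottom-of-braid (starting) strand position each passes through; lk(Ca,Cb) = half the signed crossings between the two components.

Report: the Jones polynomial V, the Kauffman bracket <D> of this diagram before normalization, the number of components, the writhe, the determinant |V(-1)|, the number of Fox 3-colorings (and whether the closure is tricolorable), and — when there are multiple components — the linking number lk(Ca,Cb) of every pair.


Jones polynomial: V(t) = t^2 - 2t^3 + 5t^4 - 5t^5 + 6t^6 - 6t^7 + 4t^8 - 3t^9 + t^10
<D> = -A^-19 + 3A^-15 - 4A^-11 + 6A^-7 - 6A^-3 + 5A - 5A^5 + 2A^9 - A^13; writhe +7
components 1, writhe +7 (11 crossings)
3-colorings: 9 of 3^11, det 33 — tricolorable
note: the span of V is 8, forcing >= 8 crossings in any diagram


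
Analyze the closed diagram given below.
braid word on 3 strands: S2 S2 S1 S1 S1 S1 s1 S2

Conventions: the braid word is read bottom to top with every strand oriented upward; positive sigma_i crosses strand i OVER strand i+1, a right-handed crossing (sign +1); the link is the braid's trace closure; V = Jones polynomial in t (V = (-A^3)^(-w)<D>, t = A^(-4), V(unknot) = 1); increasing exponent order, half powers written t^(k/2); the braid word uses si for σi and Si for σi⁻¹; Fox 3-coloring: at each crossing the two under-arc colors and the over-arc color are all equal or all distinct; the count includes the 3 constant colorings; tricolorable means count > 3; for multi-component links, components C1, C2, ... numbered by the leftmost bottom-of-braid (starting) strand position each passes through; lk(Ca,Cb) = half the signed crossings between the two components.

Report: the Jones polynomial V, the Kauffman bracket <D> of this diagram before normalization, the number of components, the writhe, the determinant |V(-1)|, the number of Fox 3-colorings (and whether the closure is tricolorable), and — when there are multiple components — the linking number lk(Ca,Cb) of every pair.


V = t^-8 - 2t^-7 + t^-6 - 2t^-5 + 2t^-4 + t^-2
<D> = A^-10 + 2A^-2 - 2A^2 + A^6 - 2A^10 + A^14 (w = -6)
1 component over 8 crossings, w = -6
27 Fox colorings among 3^8, |V(-1)| = 9: tricolorable
why: the span of V is 6, forcing >= 6 crossings in any diagram


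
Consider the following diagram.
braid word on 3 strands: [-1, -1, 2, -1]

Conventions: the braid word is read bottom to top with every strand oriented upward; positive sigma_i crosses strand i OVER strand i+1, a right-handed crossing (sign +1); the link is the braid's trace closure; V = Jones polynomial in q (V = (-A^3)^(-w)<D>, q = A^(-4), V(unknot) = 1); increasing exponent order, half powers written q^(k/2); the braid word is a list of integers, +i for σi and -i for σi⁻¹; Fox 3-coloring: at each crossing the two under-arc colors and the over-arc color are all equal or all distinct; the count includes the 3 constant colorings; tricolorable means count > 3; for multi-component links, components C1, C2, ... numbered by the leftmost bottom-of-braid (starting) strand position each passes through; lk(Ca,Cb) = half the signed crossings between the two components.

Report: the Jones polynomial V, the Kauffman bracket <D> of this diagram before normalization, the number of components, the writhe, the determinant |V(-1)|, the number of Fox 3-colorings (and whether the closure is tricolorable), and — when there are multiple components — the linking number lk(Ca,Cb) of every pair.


Jones polynomial: V(q) = -q^-4 + q^-3 + q^-1
<D> = A^-2 + A^6 - A^10; writhe -2
components 1, writhe -2 (4 crossings)
3-colorings: 9 of 3^4, det 3 — tricolorable
note: V spans 3 powers of q: at least 3 crossings in any diagram


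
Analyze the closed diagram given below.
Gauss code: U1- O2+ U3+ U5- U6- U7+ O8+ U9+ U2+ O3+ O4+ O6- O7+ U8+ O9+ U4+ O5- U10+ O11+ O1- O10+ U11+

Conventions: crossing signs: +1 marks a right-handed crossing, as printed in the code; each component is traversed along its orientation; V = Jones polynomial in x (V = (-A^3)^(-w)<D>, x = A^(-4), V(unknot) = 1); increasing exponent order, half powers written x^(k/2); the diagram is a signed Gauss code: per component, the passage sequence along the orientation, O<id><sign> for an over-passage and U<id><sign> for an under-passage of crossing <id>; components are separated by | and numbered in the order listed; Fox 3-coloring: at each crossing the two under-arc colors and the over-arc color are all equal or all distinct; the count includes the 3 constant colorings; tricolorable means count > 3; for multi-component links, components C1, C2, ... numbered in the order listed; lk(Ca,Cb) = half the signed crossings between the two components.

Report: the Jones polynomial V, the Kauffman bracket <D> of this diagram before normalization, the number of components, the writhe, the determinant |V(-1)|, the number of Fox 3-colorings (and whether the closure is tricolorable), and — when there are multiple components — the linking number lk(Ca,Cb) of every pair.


Jones polynomial: V(x) = x - x^2 + 2x^3 - x^4 + x^5 - x^6
<D> = A^-9 - A^-5 + A^-1 - 2A^3 + A^7 - A^11; writhe +5
components 1, writhe +5 (11 crossings)
3-colorings: 3 of 3^11, det 7 — not tricolorable
note: V spans 5 powers of x: at least 5 crossings in any diagram
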